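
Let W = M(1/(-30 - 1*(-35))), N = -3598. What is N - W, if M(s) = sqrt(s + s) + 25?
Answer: -3623 - sqrt(10)/5 ≈ -3623.6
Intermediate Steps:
M(s) = 25 + sqrt(2)*sqrt(s) (M(s) = sqrt(2*s) + 25 = sqrt(2)*sqrt(s) + 25 = 25 + sqrt(2)*sqrt(s))
W = 25 + sqrt(10)/5 (W = 25 + sqrt(2)*sqrt(1/(-30 - 1*(-35))) = 25 + sqrt(2)*sqrt(1/(-30 + 35)) = 25 + sqrt(2)*sqrt(1/5) = 25 + sqrt(2)*(sqrt(5)/5) = 25 + sqrt(10)/5 ≈ 25.632)
N - W = -3598 - (25 + sqrt(10)/5) = -3598 + (-25 - sqrt(10)/5) = -3623 - sqrt(10)/5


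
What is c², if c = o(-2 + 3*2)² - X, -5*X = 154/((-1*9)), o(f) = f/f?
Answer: 11881/2025 ≈ 5.8672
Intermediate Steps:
o(f) = 1
X = 154/45 (X = -154/(5*((-1*9))) = -154/(5*(-9)) = -154*(-1)/(5*9) = -⅕*(-154/9) = 154/45 ≈ 3.4222)
c = -109/45 (c = 1² - 1*154/45 = 1 - 154/45 = -109/45 ≈ -2.4222)
c² = (-109/45)² = 11881/2025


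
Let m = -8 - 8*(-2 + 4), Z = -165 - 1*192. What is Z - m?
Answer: -333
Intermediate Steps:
Z = -357 (Z = -165 - 192 = -357)
m = -24 (m = -8 - 8*2 = -8 - 16 = -24)
Z - m = -357 - 1*(-24) = -357 + 24 = -333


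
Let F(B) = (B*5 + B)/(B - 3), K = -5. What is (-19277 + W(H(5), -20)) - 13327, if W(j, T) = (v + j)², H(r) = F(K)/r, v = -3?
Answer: -521583/16 ≈ -32599.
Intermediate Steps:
F(B) = 6*B/(-3 + B) (F(B) = (5*B + B)/(-3 + B) = (6*B)/(-3 + B) = 6*B/(-3 + B))
H(r) = 15/(4*r) (H(r) = (6*(-5)/(-3 - 5))/r = (6*(-5)/(-8))/r = (6*(-5)*(-⅛))/r = 15/(4*r))
W(j, T) = (-3 + j)²
(-19277 + W(H(5), -20)) - 13327 = (-19277 + (-3 + (15/4)/5)²) - 13327 = (-19277 + (-3 + (15/4)*(⅕))²) - 13327 = (-19277 + (-3 + ¾)²) - 13327 = (-19277 + (-9/4)²) - 13327 = (-19277 + 81/16) - 13327 = -308351/16 - 13327 = -521583/16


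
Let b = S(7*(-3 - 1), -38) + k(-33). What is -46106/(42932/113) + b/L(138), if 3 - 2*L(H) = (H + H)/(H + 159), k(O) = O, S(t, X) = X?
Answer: -835791773/4400530 ≈ -189.93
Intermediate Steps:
b = -71 (b = -38 - 33 = -71)
L(H) = 3/2 - H/(159 + H) (L(H) = 3/2 - (H + H)/(2*(H + 159)) = 3/2 - 2*H/(2*(159 + H)) = 3/2 - H/(159 + H))
-46106/(42932/113) + b/L(138) = -46106/(42932/113) - 71*2*(159 + 138)/(477 + 138) = -46106/(42932*(1/113)) - 71/((1/2)*615/297) = -46106/42932/113 - 71/((1/2)*(1/297)*615) = -46106*113/42932 - 71/205/198 = -2604989/21466 - 71*198/205 = -2604989/21466 - 14058/205 = -835791773/4400530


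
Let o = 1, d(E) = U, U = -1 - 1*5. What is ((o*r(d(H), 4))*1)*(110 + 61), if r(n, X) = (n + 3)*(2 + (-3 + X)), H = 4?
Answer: -1539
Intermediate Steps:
U = -6 (U = -1 - 5 = -6)
d(E) = -6
r(n, X) = (-1 + X)*(3 + n) (r(n, X) = (3 + n)*(-1 + X) = (-1 + X)*(3 + n))
((o*r(d(H), 4))*1)*(110 + 61) = ((1*(-3 - 1*(-6) + 3*4 + 4*(-6)))*1)*(110 + 61) = ((1*(-3 + 6 + 12 - 24))*1)*171 = ((1*(-9))*1)*171 = -9*1*171 = -9*171 = -1539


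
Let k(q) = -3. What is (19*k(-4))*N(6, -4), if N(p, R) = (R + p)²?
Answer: -228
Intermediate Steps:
(19*k(-4))*N(6, -4) = (19*(-3))*(-4 + 6)² = -57*2² = -57*4 = -228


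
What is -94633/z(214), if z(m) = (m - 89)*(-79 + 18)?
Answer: 94633/7625 ≈ 12.411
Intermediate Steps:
z(m) = 5429 - 61*m (z(m) = (-89 + m)*(-61) = 5429 - 61*m)
-94633/z(214) = -94633/(5429 - 61*214) = -94633/(5429 - 13054) = -94633/(-7625) = -94633*(-1/7625) = 94633/7625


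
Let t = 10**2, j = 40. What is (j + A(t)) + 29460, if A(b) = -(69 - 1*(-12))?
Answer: 29419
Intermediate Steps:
t = 100
A(b) = -81 (A(b) = -(69 + 12) = -1*81 = -81)
(j + A(t)) + 29460 = (40 - 81) + 29460 = -41 + 29460 = 29419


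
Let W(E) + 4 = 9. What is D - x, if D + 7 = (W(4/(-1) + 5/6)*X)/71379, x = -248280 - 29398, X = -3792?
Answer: 6606619783/23793 ≈ 2.7767e+5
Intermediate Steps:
W(E) = 5 (W(E) = -4 + 9 = 5)
x = -277678
D = -172871/23793 (D = -7 + (5*(-3792))/71379 = -7 - 18960*1/71379 = -7 - 6320/23793 = -172871/23793 ≈ -7.2656)
D - x = -172871/23793 - 1*(-277678) = -172871/23793 + 277678 = 6606619783/23793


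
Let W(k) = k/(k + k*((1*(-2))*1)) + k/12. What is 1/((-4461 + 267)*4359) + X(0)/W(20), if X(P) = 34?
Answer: 932363945/18281646 ≈ 51.000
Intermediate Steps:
W(k) = -1 + k/12 (W(k) = k/(k + k*(-2*1)) + k*(1/12) = k/(k + k*(-2)) + k/12 = k/(k - 2*k) + k/12 = k/((-k)) + k/12 = k*(-1/k) + k/12 = -1 + k/12)
1/((-4461 + 267)*4359) + X(0)/W(20) = 1/((-4461 + 267)*4359) + 34/(-1 + (1/12)*20) = (1/4359)/(-4194) + 34/(-1 + 5/3) = -1/4194*1/4359 + 34/(⅔) = -1/18281646 + 34*(3/2) = -1/18281646 + 51 = 932363945/18281646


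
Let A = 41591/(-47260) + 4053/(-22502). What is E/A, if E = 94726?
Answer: -50367922800760/563712731 ≈ -89350.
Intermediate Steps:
A = -563712731/531722260 (A = 41591*(-1/47260) + 4053*(-1/22502) = -41591/47260 - 4053/22502 = -563712731/531722260 ≈ -1.0602)
E/A = 94726/(-563712731/531722260) = 94726*(-531722260/563712731) = -50367922800760/563712731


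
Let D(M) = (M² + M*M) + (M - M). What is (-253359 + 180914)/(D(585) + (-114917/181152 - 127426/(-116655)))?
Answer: -510309499946400/4821334404608039 ≈ -0.10584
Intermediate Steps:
D(M) = 2*M² (D(M) = (M² + M²) + 0 = 2*M² + 0 = 2*M²)
(-253359 + 180914)/(D(585) + (-114917/181152 - 127426/(-116655))) = (-253359 + 180914)/(2*585² + (-114917/181152 - 127426/(-116655))) = -72445/(2*342225 + (-114917*1/181152 - 127426*(-1/116655))) = -72445/(684450 + (-114917/181152 + 127426/116655)) = -72445/(684450 + 3225944039/7044095520) = -72445/4821334404608039/7044095520 = -72445*7044095520/4821334404608039 = -510309499946400/4821334404608039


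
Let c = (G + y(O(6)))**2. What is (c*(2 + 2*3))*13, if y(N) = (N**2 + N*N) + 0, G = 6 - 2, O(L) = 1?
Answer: 3744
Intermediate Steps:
G = 4
y(N) = 2*N**2 (y(N) = (N**2 + N**2) + 0 = 2*N**2 + 0 = 2*N**2)
c = 36 (c = (4 + 2*1**2)**2 = (4 + 2*1)**2 = (4 + 2)**2 = 6**2 = 36)
(c*(2 + 2*3))*13 = (36*(2 + 2*3))*13 = (36*(2 + 6))*13 = (36*8)*13 = 288*13 = 3744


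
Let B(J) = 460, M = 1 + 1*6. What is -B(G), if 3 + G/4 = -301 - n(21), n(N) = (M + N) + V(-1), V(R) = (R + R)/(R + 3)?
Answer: -460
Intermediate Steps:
V(R) = 2*R/(3 + R) (V(R) = (2*R)/(3 + R) = 2*R/(3 + R))
M = 7 (M = 1 + 6 = 7)
n(N) = 6 + N (n(N) = (7 + N) + 2*(-1)/(3 - 1) = (7 + N) + 2*(-1)/2 = (7 + N) + 2*(-1)*(1/2) = (7 + N) - 1 = 6 + N)
G = -1324 (G = -12 + 4*(-301 - (6 + 21)) = -12 + 4*(-301 - 1*27) = -12 + 4*(-301 - 27) = -12 + 4*(-328) = -12 - 1312 = -1324)
-B(G) = -1*460 = -460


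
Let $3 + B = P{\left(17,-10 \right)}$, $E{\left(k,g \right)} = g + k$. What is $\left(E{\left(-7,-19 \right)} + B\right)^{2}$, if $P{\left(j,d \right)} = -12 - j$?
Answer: $3364$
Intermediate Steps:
$B = -32$ ($B = -3 - 29 = -32$)
$\left(E{\left(-7,-19 \right)} + B\right)^{2} = \left(\left(-19 - 7\right) - 32\right)^{2} = \left(-26 - 32\right)^{2} = \left(-58\right)^{2} = 3364$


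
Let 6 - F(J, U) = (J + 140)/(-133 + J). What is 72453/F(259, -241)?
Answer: 434718/17 ≈ 25572.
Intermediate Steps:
F(J, U) = 6 - (140 + J)/(-133 + J) (F(J, U) = 6 - (J + 140)/(-133 + J) = 6 - (140 + J)/(-133 + J))
72453/F(259, -241) = 72453/(((-938 + 5*259)/(-133 + 259))) = 72453/(((-938 + 1295)/126)) = 72453/(((1/126)*357)) = 72453/(17/6) = 72453*(6/17) = 434718/17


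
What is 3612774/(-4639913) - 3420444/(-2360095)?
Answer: 7344072727842/10950635471735 ≈ 0.67065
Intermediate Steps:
3612774/(-4639913) - 3420444/(-2360095) = 3612774*(-1/4639913) - 3420444*(-1/2360095) = -3612774/4639913 + 3420444/2360095 = 7344072727842/10950635471735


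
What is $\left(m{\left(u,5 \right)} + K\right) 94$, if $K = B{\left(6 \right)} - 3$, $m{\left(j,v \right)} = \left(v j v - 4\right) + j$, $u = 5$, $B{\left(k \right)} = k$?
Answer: $12126$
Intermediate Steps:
$m{\left(j,v \right)} = -4 + j + j v^{2}$ ($m{\left(j,v \right)} = \left(j v v - 4\right) + j = \left(j v^{2} - 4\right) + j = \left(-4 + j v^{2}\right) + j = -4 + j + j v^{2}$)
$K = 3$ ($K = 6 - 3 = 3$)
$\left(m{\left(u,5 \right)} + K\right) 94 = \left(\left(-4 + 5 + 5 \cdot 5^{2}\right) + 3\right) 94 = \left(\left(-4 + 5 + 5 \cdot 25\right) + 3\right) 94 = \left(\left(-4 + 5 + 125\right) + 3\right) 94 = \left(126 + 3\right) 94 = 129 \cdot 94 = 12126$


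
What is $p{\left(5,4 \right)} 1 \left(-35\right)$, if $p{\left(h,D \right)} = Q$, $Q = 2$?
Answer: $-70$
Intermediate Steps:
$p{\left(h,D \right)} = 2$
$p{\left(5,4 \right)} 1 \left(-35\right) = 2 \cdot 1 \left(-35\right) = 2 \left(-35\right) = -70$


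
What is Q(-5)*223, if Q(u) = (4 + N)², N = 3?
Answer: 10927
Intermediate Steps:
Q(u) = 49 (Q(u) = (4 + 3)² = 7² = 49)
Q(-5)*223 = 49*223 = 10927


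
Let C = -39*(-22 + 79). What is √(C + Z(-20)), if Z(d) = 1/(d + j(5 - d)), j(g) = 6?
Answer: I*√435722/14 ≈ 47.149*I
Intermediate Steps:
Z(d) = 1/(6 + d) (Z(d) = 1/(d + 6) = 1/(6 + d))
C = -2223 (C = -39*57 = -2223)
√(C + Z(-20)) = √(-2223 + 1/(6 - 20)) = √(-2223 + 1/(-14)) = √(-2223 - 1/14) = √(-31123/14) = I*√435722/14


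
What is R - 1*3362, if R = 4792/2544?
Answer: -1068517/318 ≈ -3360.1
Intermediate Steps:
R = 599/318 (R = 4792*(1/2544) = 599/318 ≈ 1.8836)
R - 1*3362 = 599/318 - 1*3362 = 599/318 - 3362 = -1068517/318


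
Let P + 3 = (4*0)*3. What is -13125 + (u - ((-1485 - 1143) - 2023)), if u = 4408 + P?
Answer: -4069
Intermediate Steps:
P = -3 (P = -3 + (4*0)*3 = -3 + 0*3 = -3 + 0 = -3)
u = 4405 (u = 4408 - 3 = 4405)
-13125 + (u - ((-1485 - 1143) - 2023)) = -13125 + (4405 - ((-1485 - 1143) - 2023)) = -13125 + (4405 - (-2628 - 2023)) = -13125 + (4405 - 1*(-4651)) = -13125 + (4405 + 4651) = -13125 + 9056 = -4069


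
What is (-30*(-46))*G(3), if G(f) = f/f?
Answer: 1380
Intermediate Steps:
G(f) = 1
(-30*(-46))*G(3) = -30*(-46)*1 = 1380*1 = 1380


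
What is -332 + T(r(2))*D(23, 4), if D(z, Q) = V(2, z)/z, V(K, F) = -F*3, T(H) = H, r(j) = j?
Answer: -338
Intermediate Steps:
V(K, F) = -3*F
D(z, Q) = -3 (D(z, Q) = (-3*z)/z = -3)
-332 + T(r(2))*D(23, 4) = -332 + 2*(-3) = -332 - 6 = -338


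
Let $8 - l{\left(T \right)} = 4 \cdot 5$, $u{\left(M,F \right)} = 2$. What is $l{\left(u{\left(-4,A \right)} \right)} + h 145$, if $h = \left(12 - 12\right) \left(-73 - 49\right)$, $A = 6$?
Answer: $-12$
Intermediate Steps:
$h = 0$ ($h = 0 \left(-122\right) = 0$)
$l{\left(T \right)} = -12$ ($l{\left(T \right)} = 8 - 4 \cdot 5 = 8 - 20 = -12$)
$l{\left(u{\left(-4,A \right)} \right)} + h 145 = -12 + 0 \cdot 145 = -12 + 0 = -12$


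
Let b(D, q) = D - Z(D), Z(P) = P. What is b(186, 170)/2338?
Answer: 0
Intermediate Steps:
b(D, q) = 0 (b(D, q) = D - D = 0)
b(186, 170)/2338 = 0/2338 = 0*(1/2338) = 0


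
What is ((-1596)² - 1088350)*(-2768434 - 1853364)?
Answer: -6742583961068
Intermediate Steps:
((-1596)² - 1088350)*(-2768434 - 1853364) = (2547216 - 1088350)*(-4621798) = 1458866*(-4621798) = -6742583961068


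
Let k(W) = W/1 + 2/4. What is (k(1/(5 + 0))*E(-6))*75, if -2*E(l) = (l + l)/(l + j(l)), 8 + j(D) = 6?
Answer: -315/8 ≈ -39.375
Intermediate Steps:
j(D) = -2 (j(D) = -8 + 6 = -2)
k(W) = ½ + W (k(W) = W*1 + 2*(¼) = W + ½ = ½ + W)
E(l) = -l/(-2 + l) (E(l) = -(l + l)/(2*(l - 2)) = -2*l/(2*(-2 + l)) = -l/(-2 + l))
(k(1/(5 + 0))*E(-6))*75 = ((½ + 1/(5 + 0))*(-1*(-6)/(-2 - 6)))*75 = ((½ + 1/5)*(-1*(-6)/(-8)))*75 = ((½ + ⅕)*(-1*(-6)*(-⅛)))*75 = ((7/10)*(-¾))*75 = -21/40*75 = -315/8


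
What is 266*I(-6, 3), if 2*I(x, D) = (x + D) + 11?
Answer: 1064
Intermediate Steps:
I(x, D) = 11/2 + D/2 + x/2 (I(x, D) = ((x + D) + 11)/2 = ((D + x) + 11)/2 = (11 + D + x)/2 = 11/2 + D/2 + x/2)
266*I(-6, 3) = 266*(11/2 + (½)*3 + (½)*(-6)) = 266*(11/2 + 3/2 - 3) = 266*4 = 1064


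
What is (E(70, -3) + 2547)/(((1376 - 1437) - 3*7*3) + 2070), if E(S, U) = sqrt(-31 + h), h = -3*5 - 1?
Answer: 2547/1946 + I*sqrt(47)/1946 ≈ 1.3088 + 0.0035229*I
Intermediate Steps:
h = -16 (h = -15 - 1 = -16)
E(S, U) = I*sqrt(47) (E(S, U) = sqrt(-31 - 16) = sqrt(-47) = I*sqrt(47))
(E(70, -3) + 2547)/(((1376 - 1437) - 3*7*3) + 2070) = (I*sqrt(47) + 2547)/(((1376 - 1437) - 3*7*3) + 2070) = (2547 + I*sqrt(47))/((-61 - 21*3) + 2070) = (2547 + I*sqrt(47))/((-61 - 63) + 2070) = (2547 + I*sqrt(47))/(-124 + 2070) = (2547 + I*sqrt(47))/1946 = (2547 + I*sqrt(47))*(1/1946) = 2547/1946 + I*sqrt(47)/1946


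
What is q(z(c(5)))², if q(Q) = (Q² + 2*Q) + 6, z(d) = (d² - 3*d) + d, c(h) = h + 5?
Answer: 43112356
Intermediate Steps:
c(h) = 5 + h
z(d) = d² - 2*d
q(Q) = 6 + Q² + 2*Q
q(z(c(5)))² = (6 + ((5 + 5)*(-2 + (5 + 5)))² + 2*((5 + 5)*(-2 + (5 + 5))))² = (6 + (10*(-2 + 10))² + 2*(10*(-2 + 10)))² = (6 + (10*8)² + 2*(10*8))² = (6 + 80² + 2*80)² = (6 + 6400 + 160)² = 6566² = 43112356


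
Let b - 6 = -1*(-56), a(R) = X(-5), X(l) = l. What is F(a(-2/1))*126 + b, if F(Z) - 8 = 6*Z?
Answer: -2710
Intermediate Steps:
a(R) = -5
b = 62 (b = 6 - 1*(-56) = 6 + 56 = 62)
F(Z) = 8 + 6*Z
F(a(-2/1))*126 + b = (8 + 6*(-5))*126 + 62 = (8 - 30)*126 + 62 = -22*126 + 62 = -2772 + 62 = -2710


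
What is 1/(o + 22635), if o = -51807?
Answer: -1/29172 ≈ -3.4279e-5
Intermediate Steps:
1/(o + 22635) = 1/(-51807 + 22635) = 1/(-29172) = -1/29172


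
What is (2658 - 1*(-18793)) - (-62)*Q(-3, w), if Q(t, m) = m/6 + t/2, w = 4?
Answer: 64198/3 ≈ 21399.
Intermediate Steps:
Q(t, m) = t/2 + m/6 (Q(t, m) = m*(⅙) + t*(½) = m/6 + t/2 = t/2 + m/6)
(2658 - 1*(-18793)) - (-62)*Q(-3, w) = (2658 - 1*(-18793)) - (-62)*((½)*(-3) + (⅙)*4) = (2658 + 18793) - (-62)*(-3/2 + ⅔) = 21451 - (-62)*(-5)/6 = 21451 - 1*155/3 = 21451 - 155/3 = 64198/3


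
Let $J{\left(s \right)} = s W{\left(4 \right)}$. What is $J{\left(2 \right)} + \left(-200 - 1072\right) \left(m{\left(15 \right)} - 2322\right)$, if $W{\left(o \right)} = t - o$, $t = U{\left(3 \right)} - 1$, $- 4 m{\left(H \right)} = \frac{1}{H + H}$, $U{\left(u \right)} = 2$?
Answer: $\frac{14767943}{5} \approx 2.9536 \cdot 10^{6}$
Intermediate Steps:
$m{\left(H \right)} = - \frac{1}{8 H}$ ($m{\left(H \right)} = - \frac{1}{4 \left(H + H\right)} = - \frac{1}{4 \cdot 2 H} = - \frac{\frac{1}{2} \frac{1}{H}}{4} = - \frac{1}{8 H}$)
$t = 1$ ($t = 2 - 1 = 1$)
$W{\left(o \right)} = 1 - o$
$J{\left(s \right)} = - 3 s$ ($J{\left(s \right)} = s \left(1 - 4\right) = s \left(-3\right) = - 3 s$)
$J{\left(2 \right)} + \left(-200 - 1072\right) \left(m{\left(15 \right)} - 2322\right) = \left(-3\right) 2 + \left(-200 - 1072\right) \left(- \frac{1}{8 \cdot 15} - 2322\right) = -6 - 1272 \left(\left(- \frac{1}{8}\right) \frac{1}{15} - 2322\right) = -6 - 1272 \left(- \frac{1}{120} - 2322\right) = -6 - - \frac{14767973}{5} = -6 + \frac{14767973}{5} = \frac{14767943}{5}$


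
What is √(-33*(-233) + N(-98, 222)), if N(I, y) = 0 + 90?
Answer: √7779 ≈ 88.199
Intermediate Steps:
N(I, y) = 90
√(-33*(-233) + N(-98, 222)) = √(-33*(-233) + 90) = √(7689 + 90) = √7779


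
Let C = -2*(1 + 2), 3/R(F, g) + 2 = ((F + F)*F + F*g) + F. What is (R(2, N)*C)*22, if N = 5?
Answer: -22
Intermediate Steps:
R(F, g) = 3/(-2 + F + 2*F**2 + F*g) (R(F, g) = 3/(-2 + (((F + F)*F + F*g) + F)) = 3/(-2 + (((2*F)*F + F*g) + F)) = 3/(-2 + ((2*F**2 + F*g) + F)) = 3/(-2 + (F + 2*F**2 + F*g)) = 3/(-2 + F + 2*F**2 + F*g))
C = -6 (C = -2*3 = -6)
(R(2, N)*C)*22 = ((3/(-2 + 2 + 2*2**2 + 2*5))*(-6))*22 = ((3/(-2 + 2 + 2*4 + 10))*(-6))*22 = ((3/(-2 + 2 + 8 + 10))*(-6))*22 = ((3/18)*(-6))*22 = ((3*(1/18))*(-6))*22 = ((1/6)*(-6))*22 = -1*22 = -22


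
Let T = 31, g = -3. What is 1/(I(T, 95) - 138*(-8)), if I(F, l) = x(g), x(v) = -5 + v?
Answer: 1/1096 ≈ 0.00091241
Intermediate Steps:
I(F, l) = -8 (I(F, l) = -5 - 3 = -8)
1/(I(T, 95) - 138*(-8)) = 1/(-8 - 138*(-8)) = 1/(-8 + 1104) = 1/1096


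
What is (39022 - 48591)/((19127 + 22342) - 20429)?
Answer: -9569/21040 ≈ -0.45480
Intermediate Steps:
(39022 - 48591)/((19127 + 22342) - 20429) = -9569/(41469 - 20429) = -9569/21040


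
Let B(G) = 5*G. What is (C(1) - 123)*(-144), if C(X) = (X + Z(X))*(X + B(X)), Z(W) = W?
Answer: 15984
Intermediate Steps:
C(X) = 12*X² (C(X) = (X + X)*(X + 5*X) = (2*X)*(6*X) = 12*X²)
(C(1) - 123)*(-144) = (12*1² - 123)*(-144) = (12*1 - 123)*(-144) = (12 - 123)*(-144) = -111*(-144) = 15984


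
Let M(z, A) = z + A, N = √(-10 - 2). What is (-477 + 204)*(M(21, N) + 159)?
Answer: -49140 - 546*I*√3 ≈ -49140.0 - 945.7*I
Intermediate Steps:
N = 2*I*√3 (N = √(-12) = 2*I*√3 ≈ 3.4641*I)
M(z, A) = A + z
(-477 + 204)*(M(21, N) + 159) = (-477 + 204)*((2*I*√3 + 21) + 159) = -273*((21 + 2*I*√3) + 159) = -273*(180 + 2*I*√3) = -49140 - 546*I*√3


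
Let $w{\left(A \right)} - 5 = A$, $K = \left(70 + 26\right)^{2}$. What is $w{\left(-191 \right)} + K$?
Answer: $9030$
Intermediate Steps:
$K = 9216$ ($K = 96^{2} = 9216$)
$w{\left(A \right)} = 5 + A$
$w{\left(-191 \right)} + K = \left(5 - 191\right) + 9216 = -186 + 9216 = 9030$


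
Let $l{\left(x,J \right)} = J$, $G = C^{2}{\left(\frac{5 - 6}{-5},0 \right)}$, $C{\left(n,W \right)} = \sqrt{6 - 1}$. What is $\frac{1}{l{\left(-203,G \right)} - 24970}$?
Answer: $- \frac{1}{24965} \approx -4.0056 \cdot 10^{-5}$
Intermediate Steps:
$C{\left(n,W \right)} = \sqrt{5}$
$G = 5$ ($G = \left(\sqrt{5}\right)^{2} = 5$)
$\frac{1}{l{\left(-203,G \right)} - 24970} = \frac{1}{5 - 24970} = \frac{1}{-24965} = - \frac{1}{24965}$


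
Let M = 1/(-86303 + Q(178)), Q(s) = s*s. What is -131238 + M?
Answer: -7168088323/54619 ≈ -1.3124e+5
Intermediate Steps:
Q(s) = s²
M = -1/54619 (M = 1/(-86303 + 178²) = 1/(-86303 + 31684) = 1/(-54619) = -1/54619 ≈ -1.8309e-5)
-131238 + M = -131238 - 1/54619 = -7168088323/54619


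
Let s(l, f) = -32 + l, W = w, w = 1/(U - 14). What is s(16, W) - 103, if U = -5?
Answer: -119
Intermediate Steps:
w = -1/19 (w = 1/(-5 - 14) = 1/(-19) = -1/19 ≈ -0.052632)
W = -1/19 ≈ -0.052632
s(16, W) - 103 = (-32 + 16) - 103 = -16 - 103 = -119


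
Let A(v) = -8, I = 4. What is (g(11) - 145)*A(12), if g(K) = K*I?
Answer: 808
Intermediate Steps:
g(K) = 4*K (g(K) = K*4 = 4*K)
(g(11) - 145)*A(12) = (4*11 - 145)*(-8) = (44 - 145)*(-8) = -101*(-8) = 808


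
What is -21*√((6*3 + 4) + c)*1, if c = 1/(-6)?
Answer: -7*√786/2 ≈ -98.125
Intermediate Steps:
c = -⅙ ≈ -0.16667
-21*√((6*3 + 4) + c)*1 = -21*√((6*3 + 4) - ⅙)*1 = -21*√((18 + 4) - ⅙)*1 = -21*√(22 - ⅙)*1 = -7*√786/2*1 = -7*√786/2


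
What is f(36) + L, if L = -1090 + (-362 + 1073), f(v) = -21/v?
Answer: -4555/12 ≈ -379.58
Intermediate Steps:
L = -379 (L = -1090 + 711 = -379)
f(36) + L = -21/36 - 379 = -21*1/36 - 379 = -7/12 - 379 = -4555/12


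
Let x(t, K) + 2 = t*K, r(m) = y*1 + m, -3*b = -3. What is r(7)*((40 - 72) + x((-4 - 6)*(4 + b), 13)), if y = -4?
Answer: -2052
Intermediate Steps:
b = 1 (b = -1/3*(-3) = 1)
r(m) = -4 + m (r(m) = -4*1 + m = -4 + m)
x(t, K) = -2 + K*t (x(t, K) = -2 + t*K = -2 + K*t)
r(7)*((40 - 72) + x((-4 - 6)*(4 + b), 13)) = (-4 + 7)*((40 - 72) + (-2 + 13*((-4 - 6)*(4 + 1)))) = 3*(-32 + (-2 + 13*(-10*5))) = 3*(-32 + (-2 + 13*(-50))) = 3*(-32 + (-2 - 650)) = 3*(-32 - 652) = 3*(-684) = -2052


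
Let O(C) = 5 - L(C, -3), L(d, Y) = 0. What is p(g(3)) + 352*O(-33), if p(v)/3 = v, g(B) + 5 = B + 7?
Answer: 1775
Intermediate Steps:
g(B) = 2 + B (g(B) = -5 + (B + 7) = -5 + (7 + B) = 2 + B)
p(v) = 3*v
O(C) = 5 (O(C) = 5 - 1*0 = 5 + 0 = 5)
p(g(3)) + 352*O(-33) = 3*(2 + 3) + 352*5 = 3*5 + 1760 = 15 + 1760 = 1775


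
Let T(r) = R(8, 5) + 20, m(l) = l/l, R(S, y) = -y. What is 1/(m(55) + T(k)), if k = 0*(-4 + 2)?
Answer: 1/16 ≈ 0.062500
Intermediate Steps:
k = 0 (k = 0*(-2) = 0)
m(l) = 1
T(r) = 15 (T(r) = -1*5 + 20 = -5 + 20 = 15)
1/(m(55) + T(k)) = 1/(1 + 15) = 1/16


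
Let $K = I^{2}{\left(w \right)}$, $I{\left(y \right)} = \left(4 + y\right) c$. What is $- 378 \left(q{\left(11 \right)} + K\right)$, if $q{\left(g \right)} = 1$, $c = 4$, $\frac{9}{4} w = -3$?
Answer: $-43386$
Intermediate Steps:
$w = - \frac{4}{3}$ ($w = \frac{4}{9} \left(-3\right) = - \frac{4}{3} \approx -1.3333$)
$I{\left(y \right)} = 16 + 4 y$ ($I{\left(y \right)} = \left(4 + y\right) 4 = 16 + 4 y$)
$K = \frac{1024}{9}$ ($K = \left(16 + 4 \left(- \frac{4}{3}\right)\right)^{2} = \left(16 - \frac{16}{3}\right)^{2} = \left(\frac{32}{3}\right)^{2} = \frac{1024}{9} \approx 113.78$)
$- 378 \left(q{\left(11 \right)} + K\right) = - 378 \left(1 + \frac{1024}{9}\right) = \left(-378\right) \frac{1033}{9} = -43386$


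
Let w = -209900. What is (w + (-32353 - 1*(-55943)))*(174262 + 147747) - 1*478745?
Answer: -59993975535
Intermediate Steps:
(w + (-32353 - 1*(-55943)))*(174262 + 147747) - 1*478745 = (-209900 + (-32353 - 1*(-55943)))*(174262 + 147747) - 1*478745 = (-209900 + (-32353 + 55943))*322009 - 478745 = (-209900 + 23590)*322009 - 478745 = -186310*322009 - 478745 = -59993496790 - 478745 = -59993975535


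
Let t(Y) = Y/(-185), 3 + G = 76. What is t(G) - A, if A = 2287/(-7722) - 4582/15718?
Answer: 74751449/387142470 ≈ 0.19309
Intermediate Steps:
G = 73 (G = -3 + 76 = 73)
t(Y) = -Y/185 (t(Y) = Y*(-1/185) = -Y/185)
A = -1229815/2092662 (A = 2287*(-1/7722) - 4582*1/15718 = -2287/7722 - 79/271 = -1229815/2092662 ≈ -0.58768)
t(G) - A = -1/185*73 - 1*(-1229815/2092662) = -73/185 + 1229815/2092662 = 74751449/387142470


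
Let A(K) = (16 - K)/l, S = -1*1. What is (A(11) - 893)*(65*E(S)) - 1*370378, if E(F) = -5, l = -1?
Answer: -78528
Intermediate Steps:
S = -1
A(K) = -16 + K (A(K) = (16 - K)/(-1) = (16 - K)*(-1) = -16 + K)
(A(11) - 893)*(65*E(S)) - 1*370378 = ((-16 + 11) - 893)*(65*(-5)) - 1*370378 = (-5 - 893)*(-325) - 370378 = -898*(-325) - 370378 = 291850 - 370378 = -78528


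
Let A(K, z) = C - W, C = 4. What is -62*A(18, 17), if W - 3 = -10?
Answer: -682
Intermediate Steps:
W = -7 (W = 3 - 10 = -7)
A(K, z) = 11 (A(K, z) = 4 - 1*(-7) = 4 + 7 = 11)
-62*A(18, 17) = -62*11 = -682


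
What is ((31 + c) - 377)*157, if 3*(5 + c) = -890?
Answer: -305051/3 ≈ -1.0168e+5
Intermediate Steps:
c = -905/3 (c = -5 + (⅓)*(-890) = -5 - 890/3 = -905/3 ≈ -301.67)
((31 + c) - 377)*157 = ((31 - 905/3) - 377)*157 = (-812/3 - 377)*157 = -1943/3*157 = -305051/3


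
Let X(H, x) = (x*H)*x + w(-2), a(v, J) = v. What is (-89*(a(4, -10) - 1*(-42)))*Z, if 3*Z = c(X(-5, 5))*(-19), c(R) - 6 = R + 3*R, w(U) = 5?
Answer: -12290188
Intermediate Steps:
X(H, x) = 5 + H*x² (X(H, x) = (x*H)*x + 5 = (H*x)*x + 5 = H*x² + 5 = 5 + H*x²)
c(R) = 6 + 4*R (c(R) = 6 + (R + 3*R) = 6 + 4*R)
Z = 3002 (Z = ((6 + 4*(5 - 5*5²))*(-19))/3 = ((6 + 4*(5 - 5*25))*(-19))/3 = ((6 + 4*(5 - 125))*(-19))/3 = ((6 + 4*(-120))*(-19))/3 = ((6 - 480)*(-19))/3 = (-474*(-19))/3 = (⅓)*9006 = 3002)
(-89*(a(4, -10) - 1*(-42)))*Z = -89*(4 - 1*(-42))*3002 = -89*(4 + 42)*3002 = -89*46*3002 = -4094*3002 = -12290188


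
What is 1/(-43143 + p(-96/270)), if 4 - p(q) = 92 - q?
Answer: -45/1945411 ≈ -2.3131e-5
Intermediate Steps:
p(q) = -88 + q (p(q) = 4 - (92 - q) = 4 + (-92 + q) = -88 + q)
1/(-43143 + p(-96/270)) = 1/(-43143 + (-88 - 96/270)) = 1/(-43143 + (-88 - 96*1/270)) = 1/(-43143 + (-88 - 16/45)) = 1/(-43143 - 3976/45) = 1/(-1945411/45) = -45/1945411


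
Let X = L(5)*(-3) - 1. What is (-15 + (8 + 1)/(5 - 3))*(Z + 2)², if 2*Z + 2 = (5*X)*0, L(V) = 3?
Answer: -21/2 ≈ -10.500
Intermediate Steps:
X = -10 (X = 3*(-3) - 1 = -9 - 1 = -10)
Z = -1 (Z = -1 + ((5*(-10))*0)/2 = -1 + (-50*0)/2 = -1 + (½)*0 = -1 + 0 = -1)
(-15 + (8 + 1)/(5 - 3))*(Z + 2)² = (-15 + (8 + 1)/(5 - 3))*(-1 + 2)² = (-15 + 9/2)*1² = (-15 + 9*(½))*1 = (-15 + 9/2)*1 = -21/2*1 = -21/2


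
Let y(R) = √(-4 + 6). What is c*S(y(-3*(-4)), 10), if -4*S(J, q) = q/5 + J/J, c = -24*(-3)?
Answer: -54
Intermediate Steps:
y(R) = √2
c = 72
S(J, q) = -¼ - q/20 (S(J, q) = -(q/5 + J/J)/4 = -(q*(⅕) + 1)/4 = -(q/5 + 1)/4 = -(1 + q/5)/4 = -¼ - q/20)
c*S(y(-3*(-4)), 10) = 72*(-¼ - 1/20*10) = 72*(-¼ - ½) = 72*(-¾) = -54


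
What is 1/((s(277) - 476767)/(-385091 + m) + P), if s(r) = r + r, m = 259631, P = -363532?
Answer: -125460/45608248507 ≈ -2.7508e-6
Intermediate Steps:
s(r) = 2*r
1/((s(277) - 476767)/(-385091 + m) + P) = 1/((2*277 - 476767)/(-385091 + 259631) - 363532) = 1/((554 - 476767)/(-125460) - 363532) = 1/(-476213*(-1/125460) - 363532) = 1/(476213/125460 - 363532) = 1/(-45608248507/125460) = -125460/45608248507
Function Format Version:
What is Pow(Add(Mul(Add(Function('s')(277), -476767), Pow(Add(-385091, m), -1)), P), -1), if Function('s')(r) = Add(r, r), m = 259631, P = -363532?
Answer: Rational(-125460, 45608248507) ≈ -2.7508e-6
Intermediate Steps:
Function('s')(r) = Mul(2, r)
Pow(Add(Mul(Add(Function('s')(277), -476767), Pow(Add(-385091, m), -1)), P), -1) = Pow(Add(Mul(Add(Mul(2, 277), -476767), Pow(Add(-385091, 259631), -1)), -363532), -1) = Pow(Add(Mul(Add(554, -476767), Pow(-125460, -1)), -363532), -1) = Pow(Add(Mul(-476213, Rational(-1, 125460)), -363532), -1) = Pow(Add(Rational(476213, 125460), -363532), -1) = Pow(Rational(-45608248507, 125460), -1) = Rational(-125460, 45608248507)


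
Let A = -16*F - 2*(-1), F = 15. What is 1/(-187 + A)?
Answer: -1/425 ≈ -0.0023529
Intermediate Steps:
A = -238 (A = -16*15 - 2*(-1) = -240 + 2 = -238)
1/(-187 + A) = 1/(-187 - 238) = 1/(-425) = -1/425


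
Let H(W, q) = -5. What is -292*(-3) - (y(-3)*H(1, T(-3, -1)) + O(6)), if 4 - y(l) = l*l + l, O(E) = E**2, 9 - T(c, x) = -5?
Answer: 830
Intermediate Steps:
T(c, x) = 14 (T(c, x) = 9 - 1*(-5) = 9 + 5 = 14)
y(l) = 4 - l - l**2 (y(l) = 4 - (l*l + l) = 4 - (l**2 + l) = 4 - (l + l**2) = 4 + (-l - l**2) = 4 - l - l**2)
-292*(-3) - (y(-3)*H(1, T(-3, -1)) + O(6)) = -292*(-3) - ((4 - 1*(-3) - 1*(-3)**2)*(-5) + 6**2) = 876 - ((4 + 3 - 1*9)*(-5) + 36) = 876 - ((4 + 3 - 9)*(-5) + 36) = 876 - (-2*(-5) + 36) = 876 - (10 + 36) = 876 - 1*46 = 876 - 46 = 830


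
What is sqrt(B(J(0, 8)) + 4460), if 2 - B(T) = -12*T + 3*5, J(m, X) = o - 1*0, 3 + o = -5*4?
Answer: sqrt(4171) ≈ 64.583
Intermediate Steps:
o = -23 (o = -3 - 5*4 = -3 - 20 = -23)
J(m, X) = -23 (J(m, X) = -23 - 1*0 = -23 + 0 = -23)
B(T) = -13 + 12*T (B(T) = 2 - (-12*T + 3*5) = 2 - (-12*T + 15) = 2 - (15 - 12*T) = 2 + (-15 + 12*T) = -13 + 12*T)
sqrt(B(J(0, 8)) + 4460) = sqrt((-13 + 12*(-23)) + 4460) = sqrt((-13 - 276) + 4460) = sqrt(-289 + 4460) = sqrt(4171)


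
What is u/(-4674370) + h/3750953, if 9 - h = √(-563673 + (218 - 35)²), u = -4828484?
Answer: 9055729307291/8766671087305 - 2*I*√132546/3750953 ≈ 1.033 - 0.00019412*I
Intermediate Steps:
h = 9 - 2*I*√132546 (h = 9 - √(-563673 + (218 - 35)²) = 9 - √(-563673 + 183²) = 9 - √(-563673 + 33489) = 9 - √(-530184) = 9 - 2*I*√132546 ≈ 9.0 - 728.14*I)
u/(-4674370) + h/3750953 = -4828484/(-4674370) + (9 - 2*I*√132546)/3750953 = -4828484*(-1/4674370) + (9 - 2*I*√132546)*(1/3750953) = 2414242/2337185 + (9/3750953 - 2*I*√132546/3750953) = 9055729307291/8766671087305 - 2*I*√132546/3750953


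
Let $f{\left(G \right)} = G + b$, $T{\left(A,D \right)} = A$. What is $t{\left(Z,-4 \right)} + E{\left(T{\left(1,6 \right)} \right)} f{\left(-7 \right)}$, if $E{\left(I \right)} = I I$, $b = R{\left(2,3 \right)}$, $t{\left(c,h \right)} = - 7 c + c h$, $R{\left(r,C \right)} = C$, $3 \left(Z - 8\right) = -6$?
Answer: $-70$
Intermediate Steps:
$Z = 6$ ($Z = 8 + \frac{1}{3} \left(-6\right) = 8 - 2 = 6$)
$b = 3$
$E{\left(I \right)} = I^{2}$
$f{\left(G \right)} = 3 + G$ ($f{\left(G \right)} = G + 3 = 3 + G$)
$t{\left(Z,-4 \right)} + E{\left(T{\left(1,6 \right)} \right)} f{\left(-7 \right)} = 6 \left(-7 - 4\right) + 1^{2} \left(3 - 7\right) = 6 \left(-11\right) + 1 \left(-4\right) = -66 - 4 = -70$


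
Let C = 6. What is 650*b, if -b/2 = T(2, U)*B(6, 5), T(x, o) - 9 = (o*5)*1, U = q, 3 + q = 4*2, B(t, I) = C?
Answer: -265200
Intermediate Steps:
B(t, I) = 6
q = 5 (q = -3 + 4*2 = -3 + 8 = 5)
U = 5
T(x, o) = 9 + 5*o (T(x, o) = 9 + (o*5)*1 = 9 + (5*o)*1 = 9 + 5*o)
b = -408 (b = -2*(9 + 5*5)*6 = -2*(9 + 25)*6 = -68*6 = -2*204 = -408)
650*b = 650*(-408) = -265200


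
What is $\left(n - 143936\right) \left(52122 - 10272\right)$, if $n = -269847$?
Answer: $-17316818550$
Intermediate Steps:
$\left(n - 143936\right) \left(52122 - 10272\right) = \left(-269847 - 143936\right) \left(52122 - 10272\right) = - 413783 \left(52122 - 10272\right) = \left(-413783\right) 41850 = -17316818550$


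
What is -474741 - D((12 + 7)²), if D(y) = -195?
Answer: -474546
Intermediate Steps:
-474741 - D((12 + 7)²) = -474741 - 1*(-195) = -474741 + 195 = -474546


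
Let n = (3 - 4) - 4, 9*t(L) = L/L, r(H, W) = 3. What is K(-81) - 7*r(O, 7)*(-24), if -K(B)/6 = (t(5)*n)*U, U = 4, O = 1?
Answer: 1552/3 ≈ 517.33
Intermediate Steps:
t(L) = ⅑ (t(L) = (L/L)/9 = (⅑)*1 = ⅑)
n = -5 (n = -1 - 4 = -5)
K(B) = 40/3 (K(B) = -6*(⅑)*(-5)*4 = -(-10)*4/3 = -6*(-20/9) = 40/3)
K(-81) - 7*r(O, 7)*(-24) = 40/3 - 7*3*(-24) = 40/3 - 21*(-24) = 40/3 - 1*(-504) = 40/3 + 504 = 1552/3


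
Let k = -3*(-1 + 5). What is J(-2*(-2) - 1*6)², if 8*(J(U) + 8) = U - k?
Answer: 729/16 ≈ 45.563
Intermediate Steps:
k = -12 (k = -3*4 = -12)
J(U) = -13/2 + U/8 (J(U) = -8 + (U - 1*(-12))/8 = -8 + (U + 12)/8 = -8 + (12 + U)/8 = -8 + (3/2 + U/8) = -13/2 + U/8)
J(-2*(-2) - 1*6)² = (-13/2 + (-2*(-2) - 1*6)/8)² = (-13/2 + (4 - 6)/8)² = (-13/2 + (⅛)*(-2))² = (-13/2 - ¼)² = (-27/4)² = 729/16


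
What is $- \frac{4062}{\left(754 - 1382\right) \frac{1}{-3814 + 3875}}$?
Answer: $\frac{123891}{314} \approx 394.56$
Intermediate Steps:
$- \frac{4062}{\left(754 - 1382\right) \frac{1}{-3814 + 3875}} = - \frac{4062}{\left(-628\right) \frac{1}{61}} = - \frac{4062}{- \frac{628}{61}} = \left(-4062\right) \left(- \frac{61}{628}\right) = \frac{123891}{314}$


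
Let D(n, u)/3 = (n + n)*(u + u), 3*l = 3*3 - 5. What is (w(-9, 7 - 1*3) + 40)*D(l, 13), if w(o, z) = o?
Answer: 6448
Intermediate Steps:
l = 4/3 (l = (3*3 - 5)/3 = (9 - 5)/3 = (⅓)*4 = 4/3 ≈ 1.3333)
D(n, u) = 12*n*u (D(n, u) = 3*((n + n)*(u + u)) = 3*((2*n)*(2*u)) = 3*(4*n*u) = 12*n*u)
(w(-9, 7 - 1*3) + 40)*D(l, 13) = (-9 + 40)*(12*(4/3)*13) = 31*208 = 6448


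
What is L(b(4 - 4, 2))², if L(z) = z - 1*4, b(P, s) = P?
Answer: 16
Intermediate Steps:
L(z) = -4 + z (L(z) = z - 4 = -4 + z)
L(b(4 - 4, 2))² = (-4 + (4 - 4))² = (-4 + 0)² = (-4)² = 16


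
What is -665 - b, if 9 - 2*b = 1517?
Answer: 89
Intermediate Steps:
b = -754 (b = 9/2 - 1/2*1517 = 9/2 - 1517/2 = -754)
-665 - b = -665 - 1*(-754) = -665 + 754 = 89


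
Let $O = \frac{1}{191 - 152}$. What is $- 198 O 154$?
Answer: $- \frac{10164}{13} \approx -781.85$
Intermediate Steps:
$O = \frac{1}{39} \approx 0.025641$
$- 198 O 154 = \left(-198\right) \frac{1}{39} \cdot 154 = \left(- \frac{66}{13}\right) 154 = - \frac{10164}{13}$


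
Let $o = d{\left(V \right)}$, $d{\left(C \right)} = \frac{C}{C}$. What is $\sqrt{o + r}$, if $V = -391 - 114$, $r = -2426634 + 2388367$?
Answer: $19 i \sqrt{106} \approx 195.62 i$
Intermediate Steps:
$r = -38267$
$V = -505$ ($V = -391 - 114 = -505$)
$d{\left(C \right)} = 1$
$o = 1$
$\sqrt{o + r} = \sqrt{1 - 38267} = \sqrt{-38266} = 19 i \sqrt{106}$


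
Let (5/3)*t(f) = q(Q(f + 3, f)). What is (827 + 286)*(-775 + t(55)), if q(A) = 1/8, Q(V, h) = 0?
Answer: -34499661/40 ≈ -8.6249e+5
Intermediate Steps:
q(A) = ⅛
t(f) = 3/40 (t(f) = (⅗)*(⅛) = 3/40)
(827 + 286)*(-775 + t(55)) = (827 + 286)*(-775 + 3/40) = 1113*(-30997/40) = -34499661/40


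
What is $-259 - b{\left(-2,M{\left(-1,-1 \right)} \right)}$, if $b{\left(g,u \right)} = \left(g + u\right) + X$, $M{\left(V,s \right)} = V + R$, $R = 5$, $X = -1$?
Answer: $-260$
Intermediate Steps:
$M{\left(V,s \right)} = 5 + V$ ($M{\left(V,s \right)} = V + 5 = 5 + V$)
$b{\left(g,u \right)} = -1 + g + u$ ($b{\left(g,u \right)} = \left(g + u\right) - 1 = -1 + g + u$)
$-259 - b{\left(-2,M{\left(-1,-1 \right)} \right)} = -259 - \left(-1 - 2 + \left(5 - 1\right)\right) = -259 - \left(-1 - 2 + 4\right) = -259 - 1 = -260$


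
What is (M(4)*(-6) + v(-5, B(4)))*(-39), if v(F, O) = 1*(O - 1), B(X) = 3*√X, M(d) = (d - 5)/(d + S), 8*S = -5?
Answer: -793/3 ≈ -264.33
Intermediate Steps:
S = -5/8 (S = (⅛)*(-5) = -5/8 ≈ -0.62500)
M(d) = (-5 + d)/(-5/8 + d) (M(d) = (d - 5)/(d - 5/8) = (-5 + d)/(-5/8 + d))
v(F, O) = -1 + O (v(F, O) = 1*(-1 + O) = -1 + O)
(M(4)*(-6) + v(-5, B(4)))*(-39) = ((8*(-5 + 4)/(-5 + 8*4))*(-6) + (-1 + 3*√4))*(-39) = ((8*(-1)/(-5 + 32))*(-6) + (-1 + 3*2))*(-39) = ((8*(-1)/27)*(-6) + (-1 + 6))*(-39) = ((8*(1/27)*(-1))*(-6) + 5)*(-39) = (-8/27*(-6) + 5)*(-39) = (16/9 + 5)*(-39) = (61/9)*(-39) = -793/3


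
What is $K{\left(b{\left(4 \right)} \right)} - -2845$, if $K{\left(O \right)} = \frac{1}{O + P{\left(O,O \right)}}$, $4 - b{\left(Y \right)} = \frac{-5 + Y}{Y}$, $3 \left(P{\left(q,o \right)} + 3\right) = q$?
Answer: $\frac{22763}{8} \approx 2845.4$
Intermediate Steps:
$P{\left(q,o \right)} = -3 + \frac{q}{3}$
$b{\left(Y \right)} = 4 - \frac{-5 + Y}{Y}$
$K{\left(O \right)} = \frac{1}{-3 + \frac{4 O}{3}}$ ($K{\left(O \right)} = \frac{1}{O + \left(-3 + \frac{O}{3}\right)} = \frac{1}{-3 + \frac{4 O}{3}}$)
$K{\left(b{\left(4 \right)} \right)} - -2845 = \frac{3}{-9 + 4 \left(3 + \frac{5}{4}\right)} - -2845 = \frac{3}{-9 + 4 \left(3 + 5 \cdot \frac{1}{4}\right)} + 2845 = \frac{3}{-9 + 4 \left(3 + \frac{5}{4}\right)} + 2845 = \frac{3}{-9 + 4 \cdot \frac{17}{4}} + 2845 = \frac{3}{-9 + 17} + 2845 = \frac{3}{8} + 2845 = \frac{22763}{8}$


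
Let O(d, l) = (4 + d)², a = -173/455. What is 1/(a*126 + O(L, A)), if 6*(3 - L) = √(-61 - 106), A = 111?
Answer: 2340*I/(-8299*I + 5460*√167) ≈ -0.0038475 + 0.032711*I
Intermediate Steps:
a = -173/455 (a = -173*1/455 = -173/455 ≈ -0.38022)
L = 3 - I*√167/6 (L = 3 - √(-61 - 106)/6 = 3 - I*√167/6 ≈ 3.0 - 2.1538*I)
1/(a*126 + O(L, A)) = 1/(-173/455*126 + (4 + (3 - I*√167/6))²) = 1/(-3114/65 + (7 - I*√167/6)²)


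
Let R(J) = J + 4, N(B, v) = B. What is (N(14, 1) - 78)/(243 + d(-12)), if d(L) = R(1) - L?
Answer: -16/65 ≈ -0.24615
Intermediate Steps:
R(J) = 4 + J
d(L) = 5 - L (d(L) = (4 + 1) - L = 5 - L)
(N(14, 1) - 78)/(243 + d(-12)) = (14 - 78)/(243 + (5 - 1*(-12))) = -64/(243 + (5 + 12)) = -64/(243 + 17) = -64/260 = -64*1/260 = -16/65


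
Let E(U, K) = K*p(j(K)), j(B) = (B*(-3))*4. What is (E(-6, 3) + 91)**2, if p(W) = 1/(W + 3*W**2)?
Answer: 13652754025/1648656 ≈ 8281.1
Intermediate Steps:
j(B) = -12*B (j(B) = -3*B*4 = -12*B)
E(U, K) = -1/(12*(1 - 36*K)) (E(U, K) = K*(1/(((-12*K))*(1 + 3*(-12*K)))) = K*((-1/(12*K))/(1 - 36*K)) = K*(-1/(12*K*(1 - 36*K))) = -1/(12*(1 - 36*K)))
(E(-6, 3) + 91)**2 = (1/(12*(-1 + 36*3)) + 91)**2 = (1/(12*(-1 + 108)) + 91)**2 = ((1/12)/107 + 91)**2 = ((1/12)*(1/107) + 91)**2 = (1/1284 + 91)**2 = (116845/1284)**2 = 13652754025/1648656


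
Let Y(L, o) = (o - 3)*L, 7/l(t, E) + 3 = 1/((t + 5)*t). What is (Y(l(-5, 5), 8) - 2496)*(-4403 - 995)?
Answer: 13473408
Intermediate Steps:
l(t, E) = 7/(-3 + 1/(t*(5 + t))) (l(t, E) = 7/(-3 + 1/((t + 5)*t)) = 7/(-3 + 1/((5 + t)*t)) = 7/(-3 + 1/(t*(5 + t))))
Y(L, o) = L*(-3 + o) (Y(L, o) = (-3 + o)*L = L*(-3 + o))
(Y(l(-5, 5), 8) - 2496)*(-4403 - 995) = ((-7*(-5)*(5 - 5)/(-1 + 3*(-5)² + 15*(-5)))*(-3 + 8) - 2496)*(-4403 - 995) = (-7*(-5)*0/(-1 + 3*25 - 75)*5 - 2496)*(-5398) = (-7*(-5)*0/(-1 + 75 - 75)*5 - 2496)*(-5398) = (-7*(-5)*0/(-1)*5 - 2496)*(-5398) = (-7*(-5)*(-1)*0*5 - 2496)*(-5398) = (0*5 - 2496)*(-5398) = (0 - 2496)*(-5398) = -2496*(-5398) = 13473408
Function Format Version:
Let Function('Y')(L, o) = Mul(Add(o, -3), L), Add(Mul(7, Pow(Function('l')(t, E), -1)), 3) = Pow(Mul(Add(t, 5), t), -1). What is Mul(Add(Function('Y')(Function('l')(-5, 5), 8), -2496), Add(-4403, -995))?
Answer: 13473408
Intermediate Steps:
Function('l')(t, E) = Mul(7, Pow(Add(-3, Mul(Pow(t, -1), Pow(Add(5, t), -1))), -1)) (Function('l')(t, E) = Mul(7, Pow(Add(-3, Pow(Mul(Add(t, 5), t), -1)), -1)) = Mul(7, Pow(Add(-3, Pow(Mul(Add(5, t), t), -1)), -1)) = Mul(7, Pow(Add(-3, Pow(Mul(t, Add(5, t)), -1)), -1)) = Mul(7, Pow(Add(-3, Mul(Pow(t, -1), Pow(Add(5, t), -1))), -1)))
Function('Y')(L, o) = Mul(L, Add(-3, o)) (Function('Y')(L, o) = Mul(Add(-3, o), L) = Mul(L, Add(-3, o)))
Mul(Add(Function('Y')(Function('l')(-5, 5), 8), -2496), Add(-4403, -995)) = Mul(Add(Mul(Mul(-7, -5, Pow(Add(-1, Mul(3, Pow(-5, 2)), Mul(15, -5)), -1), Add(5, -5)), Add(-3, 8)), -2496), Add(-4403, -995)) = Mul(Add(Mul(Mul(-7, -5, Pow(Add(-1, Mul(3, 25), -75), -1), 0), 5), -2496), -5398) = Mul(Add(Mul(Mul(-7, -5, Pow(Add(-1, 75, -75), -1), 0), 5), -2496), -5398) = Mul(Add(Mul(Mul(-7, -5, Pow(-1, -1), 0), 5), -2496), -5398) = Mul(Add(Mul(Mul(-7, -5, -1, 0), 5), -2496), -5398) = Mul(Add(Mul(0, 5), -2496), -5398) = Mul(Add(0, -2496), -5398) = Mul(-2496, -5398) = 13473408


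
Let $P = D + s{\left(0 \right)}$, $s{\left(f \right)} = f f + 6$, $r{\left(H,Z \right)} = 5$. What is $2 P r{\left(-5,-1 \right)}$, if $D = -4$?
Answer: $20$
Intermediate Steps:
$s{\left(f \right)} = 6 + f^{2}$ ($s{\left(f \right)} = f^{2} + 6 = 6 + f^{2}$)
$P = 2$ ($P = -4 + \left(6 + 0^{2}\right) = -4 + \left(6 + 0\right) = -4 + 6 = 2$)
$2 P r{\left(-5,-1 \right)} = 2 \cdot 2 \cdot 5 = 4 \cdot 5 = 20$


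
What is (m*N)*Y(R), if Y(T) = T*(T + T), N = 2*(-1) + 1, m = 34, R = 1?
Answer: -68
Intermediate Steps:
N = -1 (N = -2 + 1 = -1)
Y(T) = 2*T**2 (Y(T) = T*(2*T) = 2*T**2)
(m*N)*Y(R) = (34*(-1))*(2*1**2) = -68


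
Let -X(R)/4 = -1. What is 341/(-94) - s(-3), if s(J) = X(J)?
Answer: -717/94 ≈ -7.6277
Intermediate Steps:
X(R) = 4 (X(R) = -4*(-1) = 4)
s(J) = 4
341/(-94) - s(-3) = 341/(-94) - 1*4 = 341*(-1/94) - 4 = -341/94 - 4 = -717/94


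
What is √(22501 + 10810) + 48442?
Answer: 48442 + √33311 ≈ 48625.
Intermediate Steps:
√(22501 + 10810) + 48442 = √33311 + 48442 = 48442 + √33311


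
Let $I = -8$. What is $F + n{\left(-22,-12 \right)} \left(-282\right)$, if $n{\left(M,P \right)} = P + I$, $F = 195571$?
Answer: $201211$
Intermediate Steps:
$n{\left(M,P \right)} = -8 + P$ ($n{\left(M,P \right)} = P - 8 = -8 + P$)
$F + n{\left(-22,-12 \right)} \left(-282\right) = 195571 + \left(-8 - 12\right) \left(-282\right) = 195571 - -5640 = 195571 + 5640 = 201211$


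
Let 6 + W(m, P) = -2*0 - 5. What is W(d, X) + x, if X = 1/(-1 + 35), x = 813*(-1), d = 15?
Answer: -824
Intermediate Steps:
x = -813
X = 1/34 ≈ 0.029412
W(m, P) = -11 (W(m, P) = -6 + (-2*0 - 5) = -6 + (0 - 5) = -6 - 5 = -11)
W(d, X) + x = -11 - 813 = -824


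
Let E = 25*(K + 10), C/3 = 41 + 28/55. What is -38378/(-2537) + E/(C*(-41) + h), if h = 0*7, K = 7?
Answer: 10717585427/712412433 ≈ 15.044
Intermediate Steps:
h = 0
C = 6849/55 (C = 3*(41 + 28/55) = 3*(2283/55) = 6849/55 ≈ 124.53)
E = 425 (E = 25*(7 + 10) = 25*17 = 425)
-38378/(-2537) + E/(C*(-41) + h) = -38378/(-2537) + 425/((6849/55)*(-41) + 0) = -38378*(-1/2537) + 425/(-280809/55 + 0) = 38378/2537 + 425/(-280809/55) = 38378/2537 + 425*(-55/280809) = 38378/2537 - 23375/280809 = 10717585427/712412433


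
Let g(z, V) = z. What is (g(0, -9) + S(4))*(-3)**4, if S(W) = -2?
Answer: -162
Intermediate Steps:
(g(0, -9) + S(4))*(-3)**4 = (0 - 2)*(-3)**4 = -2*81 = -162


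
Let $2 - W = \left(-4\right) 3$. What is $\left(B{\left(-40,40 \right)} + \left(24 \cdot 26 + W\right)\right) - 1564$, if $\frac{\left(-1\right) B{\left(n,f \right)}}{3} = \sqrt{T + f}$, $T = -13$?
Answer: $-926 - 9 \sqrt{3} \approx -941.59$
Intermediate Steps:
$W = 14$ ($W = 2 - \left(-4\right) 3 = 2 - -12 = 2 + 12 = 14$)
$B{\left(n,f \right)} = - 3 \sqrt{-13 + f}$
$\left(B{\left(-40,40 \right)} + \left(24 \cdot 26 + W\right)\right) - 1564 = \left(- 3 \sqrt{-13 + 40} + \left(24 \cdot 26 + 14\right)\right) - 1564 = \left(- 3 \sqrt{27} + \left(624 + 14\right)\right) - 1564 = \left(- 3 \cdot 3 \sqrt{3} + 638\right) - 1564 = \left(- 9 \sqrt{3} + 638\right) - 1564 = \left(638 - 9 \sqrt{3}\right) - 1564 = -926 - 9 \sqrt{3}$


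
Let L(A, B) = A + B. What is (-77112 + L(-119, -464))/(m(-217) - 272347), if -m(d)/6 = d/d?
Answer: 77695/272353 ≈ 0.28527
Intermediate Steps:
m(d) = -6 (m(d) = -6*d/d = -6*1 = -6)
(-77112 + L(-119, -464))/(m(-217) - 272347) = (-77112 + (-119 - 464))/(-6 - 272347) = (-77112 - 583)/(-272353) = -77695*(-1/272353) = 77695/272353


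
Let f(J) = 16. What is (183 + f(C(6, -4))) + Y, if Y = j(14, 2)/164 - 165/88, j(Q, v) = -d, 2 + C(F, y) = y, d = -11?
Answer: 64679/328 ≈ 197.19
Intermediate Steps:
C(F, y) = -2 + y
j(Q, v) = 11 (j(Q, v) = -1*(-11) = 11)
Y = -593/328 (Y = 11/164 - 165/88 = 11*(1/164) - 165*1/88 = 11/164 - 15/8 = -593/328 ≈ -1.8079)
(183 + f(C(6, -4))) + Y = (183 + 16) - 593/328 = 199 - 593/328 = 64679/328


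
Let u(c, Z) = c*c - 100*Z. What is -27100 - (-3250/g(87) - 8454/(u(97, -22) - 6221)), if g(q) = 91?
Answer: -170116237/6286 ≈ -27063.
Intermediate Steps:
u(c, Z) = c**2 - 100*Z
-27100 - (-3250/g(87) - 8454/(u(97, -22) - 6221)) = -27100 - (-3250/91 - 8454/((97**2 - 100*(-22)) - 6221)) = -27100 - (-3250*1/91 - 8454/((9409 + 2200) - 6221)) = -27100 - (-250/7 - 8454/(11609 - 6221)) = -27100 - (-250/7 - 8454/5388) = -27100 - (-250/7 - 8454*1/5388) = -27100 - (-250/7 - 1409/898) = -27100 - 1*(-234363/6286) = -27100 + 234363/6286 = -170116237/6286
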